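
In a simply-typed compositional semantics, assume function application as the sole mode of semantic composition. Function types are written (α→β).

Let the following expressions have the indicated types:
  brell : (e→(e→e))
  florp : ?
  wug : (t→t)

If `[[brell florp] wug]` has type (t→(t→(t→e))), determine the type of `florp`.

((e→(e→e))→((t→t)→(t→(t→(t→e)))))

For [[brell florp] wug] to have type (t→(t→(t→e))) with wug of type (t→t), [brell florp] must be the function: [brell florp] : ((t→t)→(t→(t→(t→e)))).
For [brell florp] to have type ((t→t)→(t→(t→(t→e)))) with brell of type (e→(e→e)), florp must be the function: florp : ((e→(e→e))→((t→t)→(t→(t→(t→e))))).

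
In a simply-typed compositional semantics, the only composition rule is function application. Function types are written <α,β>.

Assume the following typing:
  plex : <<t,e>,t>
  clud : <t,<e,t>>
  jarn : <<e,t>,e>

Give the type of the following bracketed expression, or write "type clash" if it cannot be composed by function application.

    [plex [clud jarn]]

type clash

At [clud jarn]: neither <t,<e,t>> nor <<e,t>,e> can take the other as argument; the node is ill-typed.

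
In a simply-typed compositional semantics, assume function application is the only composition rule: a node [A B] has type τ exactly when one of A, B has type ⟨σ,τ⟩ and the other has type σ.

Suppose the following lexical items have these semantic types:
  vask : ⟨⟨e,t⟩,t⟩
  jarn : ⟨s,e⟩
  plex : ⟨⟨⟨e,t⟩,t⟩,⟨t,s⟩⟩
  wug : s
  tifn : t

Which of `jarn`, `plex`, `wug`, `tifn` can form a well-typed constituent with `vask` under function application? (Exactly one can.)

jarn : ⟨s,e⟩ — neither side's domain matches the other.
plex — combines: plex : ⟨⟨⟨e,t⟩,t⟩,⟨t,s⟩⟩ takes vask : ⟨⟨e,t⟩,t⟩ as argument, giving ⟨t,s⟩.
wug : s — neither side's domain matches the other.
tifn : t — neither side's domain matches the other.

plex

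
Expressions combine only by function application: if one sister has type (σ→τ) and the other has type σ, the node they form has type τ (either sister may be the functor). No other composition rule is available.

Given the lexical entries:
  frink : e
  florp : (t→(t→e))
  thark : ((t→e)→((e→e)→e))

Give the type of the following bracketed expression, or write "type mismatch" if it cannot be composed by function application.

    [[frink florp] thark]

type mismatch

[frink florp]: e with (t→(t→e)) — neither is a function whose domain matches the other; composition fails here.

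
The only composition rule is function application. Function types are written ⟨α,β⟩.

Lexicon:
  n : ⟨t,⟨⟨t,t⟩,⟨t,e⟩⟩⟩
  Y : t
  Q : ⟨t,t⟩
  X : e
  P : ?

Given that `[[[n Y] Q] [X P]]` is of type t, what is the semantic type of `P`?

⟨e,⟨⟨t,e⟩,t⟩⟩

[[[n Y] Q] [X P]] is required to be t. [[n Y] Q] : ⟨t,e⟩ cannot yield t as functor, so [X P] : ⟨⟨t,e⟩,t⟩.
[X P] is required to be ⟨⟨t,e⟩,t⟩. X : e cannot yield ⟨⟨t,e⟩,t⟩ as functor, so P : ⟨e,⟨⟨t,e⟩,t⟩⟩.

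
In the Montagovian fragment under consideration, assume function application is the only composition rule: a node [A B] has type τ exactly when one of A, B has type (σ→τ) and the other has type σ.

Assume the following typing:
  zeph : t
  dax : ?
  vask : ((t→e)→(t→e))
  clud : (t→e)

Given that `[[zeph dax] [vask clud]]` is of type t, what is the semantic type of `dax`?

[[zeph dax] [vask clud]] must have type t. The sister [vask clud] has type (t→e); that is not a function onto t, so [zeph dax] must be the functor, of type ((t→e)→t).
[zeph dax] must have type ((t→e)→t). The sister zeph has type t; that is not a function onto ((t→e)→t), so dax must be the functor, of type (t→((t→e)→t)).

(t→((t→e)→t))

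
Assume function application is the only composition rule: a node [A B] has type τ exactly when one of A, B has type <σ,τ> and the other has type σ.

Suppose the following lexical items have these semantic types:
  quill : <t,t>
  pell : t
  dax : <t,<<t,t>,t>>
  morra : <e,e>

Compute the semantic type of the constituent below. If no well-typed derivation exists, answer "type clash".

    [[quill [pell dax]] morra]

[pell dax] — dax of type <t,<<t,t>,t>> combines with pell of type t: type <<t,t>,t>.
[quill [pell dax]] — [pell dax] of type <<t,t>,t> combines with quill of type <t,t>: type t.
At [[quill [pell dax]] morra]: neither t nor <e,e> can take the other as argument; the node is ill-typed.

type clash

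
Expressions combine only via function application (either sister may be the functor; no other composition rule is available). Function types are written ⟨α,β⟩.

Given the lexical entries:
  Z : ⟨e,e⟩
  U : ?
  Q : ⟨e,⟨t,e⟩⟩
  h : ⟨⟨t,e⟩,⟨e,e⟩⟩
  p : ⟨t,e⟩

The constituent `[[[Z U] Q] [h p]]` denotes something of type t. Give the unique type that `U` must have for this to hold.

At [[[Z U] Q] [h p]] (required: t): [h p] is ⟨e,e⟩, which is not a function with range t; hence [[Z U] Q] is the functor — type ⟨⟨e,e⟩,t⟩.
At [[Z U] Q] (required: ⟨⟨e,e⟩,t⟩): Q is ⟨e,⟨t,e⟩⟩, which is not a function with range ⟨⟨e,e⟩,t⟩; hence [Z U] is the functor — type ⟨⟨e,⟨t,e⟩⟩,⟨⟨e,e⟩,t⟩⟩.
At [Z U] (required: ⟨⟨e,⟨t,e⟩⟩,⟨⟨e,e⟩,t⟩⟩): Z is ⟨e,e⟩, which is not a function with range ⟨⟨e,⟨t,e⟩⟩,⟨⟨e,e⟩,t⟩⟩; hence U is the functor — type ⟨⟨e,e⟩,⟨⟨e,⟨t,e⟩⟩,⟨⟨e,e⟩,t⟩⟩⟩.

⟨⟨e,e⟩,⟨⟨e,⟨t,e⟩⟩,⟨⟨e,e⟩,t⟩⟩⟩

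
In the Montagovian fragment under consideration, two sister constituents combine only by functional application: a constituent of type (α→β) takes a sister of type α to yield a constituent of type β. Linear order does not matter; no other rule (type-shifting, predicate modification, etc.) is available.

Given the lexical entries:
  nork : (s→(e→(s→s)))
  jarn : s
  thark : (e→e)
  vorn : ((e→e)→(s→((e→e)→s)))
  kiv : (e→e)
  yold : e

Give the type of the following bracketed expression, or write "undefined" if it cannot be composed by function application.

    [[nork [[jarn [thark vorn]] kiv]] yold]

At [thark vorn], vorn : ((e→e)→(s→((e→e)→s))) takes thark : (e→e), giving (s→((e→e)→s)).
At [jarn [thark vorn]], [thark vorn] : (s→((e→e)→s)) takes jarn : s, giving ((e→e)→s).
At [[jarn [thark vorn]] kiv], [jarn [thark vorn]] : ((e→e)→s) takes kiv : (e→e), giving s.
At [nork [[jarn [thark vorn]] kiv]], nork : (s→(e→(s→s))) takes [[jarn [thark vorn]] kiv] : s, giving (e→(s→s)).
At [[nork [[jarn [thark vorn]] kiv]] yold], [nork [[jarn [thark vorn]] kiv]] : (e→(s→s)) takes yold : e, giving (s→s).

(s→s)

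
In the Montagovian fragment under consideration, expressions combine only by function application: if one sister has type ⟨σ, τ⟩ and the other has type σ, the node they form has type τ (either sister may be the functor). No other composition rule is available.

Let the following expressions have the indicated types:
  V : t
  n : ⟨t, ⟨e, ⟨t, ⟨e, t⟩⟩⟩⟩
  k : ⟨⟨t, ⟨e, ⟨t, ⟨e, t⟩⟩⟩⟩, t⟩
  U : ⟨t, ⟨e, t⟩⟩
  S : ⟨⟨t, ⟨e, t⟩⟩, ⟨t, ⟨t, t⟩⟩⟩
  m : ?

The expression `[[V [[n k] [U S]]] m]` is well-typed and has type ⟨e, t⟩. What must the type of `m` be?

[[V [[n k] [U S]]] m] must have type ⟨e, t⟩. The sister [V [[n k] [U S]]] has type t; that is not a function onto ⟨e, t⟩, so m must be the functor, of type ⟨t, ⟨e, t⟩⟩.

⟨t, ⟨e, t⟩⟩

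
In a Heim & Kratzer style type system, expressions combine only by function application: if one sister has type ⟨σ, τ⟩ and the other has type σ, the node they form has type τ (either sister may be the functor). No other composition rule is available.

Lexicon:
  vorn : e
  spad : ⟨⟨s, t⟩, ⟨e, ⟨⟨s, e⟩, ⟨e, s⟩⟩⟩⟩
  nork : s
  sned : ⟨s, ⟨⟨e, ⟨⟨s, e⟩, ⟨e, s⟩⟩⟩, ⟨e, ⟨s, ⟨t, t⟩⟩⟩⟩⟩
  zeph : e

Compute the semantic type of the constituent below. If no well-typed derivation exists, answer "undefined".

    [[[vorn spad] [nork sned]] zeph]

undefined

[vorn spad]: e with ⟨⟨s, t⟩, ⟨e, ⟨⟨s, e⟩, ⟨e, s⟩⟩⟩⟩ — neither is a function whose domain matches the other; composition fails here.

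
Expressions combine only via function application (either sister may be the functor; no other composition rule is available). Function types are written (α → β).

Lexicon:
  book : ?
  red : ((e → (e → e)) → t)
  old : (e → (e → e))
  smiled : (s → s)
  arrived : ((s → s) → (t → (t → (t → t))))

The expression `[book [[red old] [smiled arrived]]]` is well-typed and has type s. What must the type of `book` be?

At [book [[red old] [smiled arrived]]] (required: s): [[red old] [smiled arrived]] is (t → (t → t)), which is not a function with range s; hence book is the functor — type ((t → (t → t)) → s).

((t → (t → t)) → s)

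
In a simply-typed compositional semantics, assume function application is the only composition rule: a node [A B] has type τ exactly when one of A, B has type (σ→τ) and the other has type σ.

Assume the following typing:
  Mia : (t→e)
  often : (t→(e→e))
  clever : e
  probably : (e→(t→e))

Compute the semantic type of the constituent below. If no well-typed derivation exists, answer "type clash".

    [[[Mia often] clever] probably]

[Mia often]: (t→e) and (t→(e→e)) cannot combine by function application — type clash.

type clash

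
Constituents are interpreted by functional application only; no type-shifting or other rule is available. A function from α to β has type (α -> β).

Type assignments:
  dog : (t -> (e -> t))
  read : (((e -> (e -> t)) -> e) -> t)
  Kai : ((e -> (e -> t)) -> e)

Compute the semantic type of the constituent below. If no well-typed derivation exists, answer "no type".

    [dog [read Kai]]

[read Kai]: read is (((e -> (e -> t)) -> e) -> t), Kai is ((e -> (e -> t)) -> e); result t.
[dog [read Kai]]: dog is (t -> (e -> t)), [read Kai] is t; result (e -> t).

(e -> t)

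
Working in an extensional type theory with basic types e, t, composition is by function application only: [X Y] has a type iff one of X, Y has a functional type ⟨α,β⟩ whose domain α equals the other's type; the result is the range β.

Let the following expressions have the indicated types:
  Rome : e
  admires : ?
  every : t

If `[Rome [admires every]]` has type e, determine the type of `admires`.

For [Rome [admires every]] to have type e with Rome of type e, [admires every] must be the function: [admires every] : ⟨e,e⟩.
For [admires every] to have type ⟨e,e⟩ with every of type t, admires must be the function: admires : ⟨t,⟨e,e⟩⟩.

⟨t,⟨e,e⟩⟩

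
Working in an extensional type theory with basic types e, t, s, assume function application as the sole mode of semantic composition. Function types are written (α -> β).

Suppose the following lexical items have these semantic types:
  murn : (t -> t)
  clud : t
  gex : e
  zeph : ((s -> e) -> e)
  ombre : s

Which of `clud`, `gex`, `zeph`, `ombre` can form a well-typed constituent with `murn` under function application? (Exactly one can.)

clud

clud — combines: murn : (t -> t) takes clud : t as argument, giving t.
gex : e — does not combine with murn.
zeph : ((s -> e) -> e) — does not combine with murn.
ombre : s — does not combine with murn.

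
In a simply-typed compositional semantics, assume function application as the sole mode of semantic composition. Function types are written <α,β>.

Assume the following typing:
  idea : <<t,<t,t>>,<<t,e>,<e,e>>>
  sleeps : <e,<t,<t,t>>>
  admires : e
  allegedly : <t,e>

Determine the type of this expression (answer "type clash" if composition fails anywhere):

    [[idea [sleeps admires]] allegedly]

At [sleeps admires], sleeps : <e,<t,<t,t>>> takes admires : e, giving <t,<t,t>>.
At [idea [sleeps admires]], idea : <<t,<t,t>>,<<t,e>,<e,e>>> takes [sleeps admires] : <t,<t,t>>, giving <<t,e>,<e,e>>.
At [[idea [sleeps admires]] allegedly], [idea [sleeps admires]] : <<t,e>,<e,e>> takes allegedly : <t,e>, giving <e,e>.

<e,e>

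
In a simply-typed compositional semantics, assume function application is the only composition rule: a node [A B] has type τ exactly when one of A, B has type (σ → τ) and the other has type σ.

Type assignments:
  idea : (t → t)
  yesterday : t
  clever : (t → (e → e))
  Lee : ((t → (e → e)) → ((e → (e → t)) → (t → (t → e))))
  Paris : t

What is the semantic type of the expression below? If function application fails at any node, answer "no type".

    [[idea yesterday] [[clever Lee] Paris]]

no type

[idea yesterday]: functor idea : (t → t), argument yesterday : t; result t.
[clever Lee]: functor Lee : ((t → (e → e)) → ((e → (e → t)) → (t → (t → e)))), argument clever : (t → (e → e)); result ((e → (e → t)) → (t → (t → e))).
[[clever Lee] Paris]: ((e → (e → t)) → (t → (t → e))) and t cannot combine by function application — type clash.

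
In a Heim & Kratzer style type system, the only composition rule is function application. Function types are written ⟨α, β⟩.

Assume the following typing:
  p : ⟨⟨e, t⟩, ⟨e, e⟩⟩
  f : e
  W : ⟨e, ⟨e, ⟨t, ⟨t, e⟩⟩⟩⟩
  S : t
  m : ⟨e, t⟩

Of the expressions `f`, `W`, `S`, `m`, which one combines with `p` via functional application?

m

f : e — no; p wants ⟨e, t⟩, and f wants nothing (atomic).
W : ⟨e, ⟨e, ⟨t, ⟨t, e⟩⟩⟩⟩ — no; p wants ⟨e, t⟩, and W wants e.
S : t — no; p wants ⟨e, t⟩, and S wants nothing (atomic).
m — combines: p : ⟨⟨e, t⟩, ⟨e, e⟩⟩ takes m : ⟨e, t⟩ as argument, giving ⟨e, e⟩.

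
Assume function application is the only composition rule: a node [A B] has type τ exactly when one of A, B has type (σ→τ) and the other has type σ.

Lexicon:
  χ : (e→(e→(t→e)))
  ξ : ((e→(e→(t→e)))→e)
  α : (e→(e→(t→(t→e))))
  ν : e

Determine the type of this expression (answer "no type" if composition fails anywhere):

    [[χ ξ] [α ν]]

[χ ξ] — ξ of type ((e→(e→(t→e)))→e) combines with χ of type (e→(e→(t→e))): type e.
[α ν] — α of type (e→(e→(t→(t→e)))) combines with ν of type e: type (e→(t→(t→e))).
[[χ ξ] [α ν]] — [α ν] of type (e→(t→(t→e))) combines with [χ ξ] of type e: type (t→(t→e)).

(t→(t→e))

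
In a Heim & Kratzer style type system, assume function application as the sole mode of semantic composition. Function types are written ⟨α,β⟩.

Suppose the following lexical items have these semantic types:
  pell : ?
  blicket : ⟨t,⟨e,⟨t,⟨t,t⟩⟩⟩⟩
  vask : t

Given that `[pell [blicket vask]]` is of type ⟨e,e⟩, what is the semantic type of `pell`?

⟨⟨e,⟨t,⟨t,t⟩⟩⟩,⟨e,e⟩⟩

[pell [blicket vask]] must have type ⟨e,e⟩. The sister [blicket vask] has type ⟨e,⟨t,⟨t,t⟩⟩⟩; that is not a function onto ⟨e,e⟩, so pell must be the functor, of type ⟨⟨e,⟨t,⟨t,t⟩⟩⟩,⟨e,e⟩⟩.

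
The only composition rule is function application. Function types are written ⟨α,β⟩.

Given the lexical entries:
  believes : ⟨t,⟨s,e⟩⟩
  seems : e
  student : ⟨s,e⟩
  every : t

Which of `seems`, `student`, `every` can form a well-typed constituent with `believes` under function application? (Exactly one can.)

seems : e — does not combine with believes.
student : ⟨s,e⟩ — does not combine with believes.
every — combines: believes : ⟨t,⟨s,e⟩⟩ takes every : t as argument, giving ⟨s,e⟩.

every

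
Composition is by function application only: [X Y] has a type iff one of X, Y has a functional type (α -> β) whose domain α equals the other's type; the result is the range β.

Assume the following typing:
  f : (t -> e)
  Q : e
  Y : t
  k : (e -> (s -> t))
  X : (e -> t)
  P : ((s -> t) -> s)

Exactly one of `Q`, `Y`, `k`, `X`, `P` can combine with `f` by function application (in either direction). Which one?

Q : e — no; f wants t, and Q wants nothing (atomic).
Y — combines: f : (t -> e) takes Y : t as argument, giving e.
k : (e -> (s -> t)) — no; f wants t, and k wants e.
X : (e -> t) — no; f wants t, and X wants e.
P : ((s -> t) -> s) — no; f wants t, and P wants (s -> t).

Y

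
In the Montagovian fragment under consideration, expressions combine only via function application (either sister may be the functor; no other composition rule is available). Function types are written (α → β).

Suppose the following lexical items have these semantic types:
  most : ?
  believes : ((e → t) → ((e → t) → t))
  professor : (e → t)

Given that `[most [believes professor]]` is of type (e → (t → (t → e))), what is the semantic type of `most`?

(((e → t) → t) → (e → (t → (t → e))))

[most [believes professor]] is required to be (e → (t → (t → e))). [believes professor] : ((e → t) → t) cannot yield (e → (t → (t → e))) as functor, so most : (((e → t) → t) → (e → (t → (t → e)))).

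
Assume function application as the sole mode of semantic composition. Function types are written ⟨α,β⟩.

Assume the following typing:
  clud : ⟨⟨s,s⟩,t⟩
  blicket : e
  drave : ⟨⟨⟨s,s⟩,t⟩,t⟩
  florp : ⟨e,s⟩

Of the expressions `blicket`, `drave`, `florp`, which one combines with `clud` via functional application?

drave

blicket : e — does not combine with clud.
drave — combines: drave : ⟨⟨⟨s,s⟩,t⟩,t⟩ takes clud : ⟨⟨s,s⟩,t⟩ as argument, giving t.
florp : ⟨e,s⟩ — does not combine with clud.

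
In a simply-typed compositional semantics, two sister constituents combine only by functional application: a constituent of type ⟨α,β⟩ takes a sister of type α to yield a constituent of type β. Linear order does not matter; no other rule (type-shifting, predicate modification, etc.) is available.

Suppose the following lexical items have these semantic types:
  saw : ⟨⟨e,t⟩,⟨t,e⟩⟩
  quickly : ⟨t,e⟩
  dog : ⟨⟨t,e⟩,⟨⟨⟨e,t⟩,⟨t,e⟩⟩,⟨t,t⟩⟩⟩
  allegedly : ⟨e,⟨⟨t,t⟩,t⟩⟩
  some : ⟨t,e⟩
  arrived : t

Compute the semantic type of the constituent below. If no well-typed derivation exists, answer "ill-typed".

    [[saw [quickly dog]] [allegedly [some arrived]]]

[quickly dog]: ⟨⟨t,e⟩,⟨⟨⟨e,t⟩,⟨t,e⟩⟩,⟨t,t⟩⟩⟩ applied to ⟨t,e⟩ yields ⟨⟨⟨e,t⟩,⟨t,e⟩⟩,⟨t,t⟩⟩.
[saw [quickly dog]]: ⟨⟨⟨e,t⟩,⟨t,e⟩⟩,⟨t,t⟩⟩ applied to ⟨⟨e,t⟩,⟨t,e⟩⟩ yields ⟨t,t⟩.
[some arrived]: ⟨t,e⟩ applied to t yields e.
[allegedly [some arrived]]: ⟨e,⟨⟨t,t⟩,t⟩⟩ applied to e yields ⟨⟨t,t⟩,t⟩.
[[saw [quickly dog]] [allegedly [some arrived]]]: ⟨⟨t,t⟩,t⟩ applied to ⟨t,t⟩ yields t.

t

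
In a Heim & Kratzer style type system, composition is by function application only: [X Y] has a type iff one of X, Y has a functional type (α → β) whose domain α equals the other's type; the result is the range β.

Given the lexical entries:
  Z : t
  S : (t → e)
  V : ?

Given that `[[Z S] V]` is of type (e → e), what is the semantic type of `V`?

At [[Z S] V] (required: (e → e)): [Z S] is e, which is not a function with range (e → e); hence V is the functor — type (e → (e → e)).

(e → (e → e))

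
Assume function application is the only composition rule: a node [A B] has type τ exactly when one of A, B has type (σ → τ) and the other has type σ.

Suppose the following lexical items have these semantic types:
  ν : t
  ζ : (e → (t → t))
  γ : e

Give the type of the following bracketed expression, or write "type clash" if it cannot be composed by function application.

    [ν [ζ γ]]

[ζ γ] — ζ of type (e → (t → t)) combines with γ of type e: type (t → t).
[ν [ζ γ]] — [ζ γ] of type (t → t) combines with ν of type t: type t.

t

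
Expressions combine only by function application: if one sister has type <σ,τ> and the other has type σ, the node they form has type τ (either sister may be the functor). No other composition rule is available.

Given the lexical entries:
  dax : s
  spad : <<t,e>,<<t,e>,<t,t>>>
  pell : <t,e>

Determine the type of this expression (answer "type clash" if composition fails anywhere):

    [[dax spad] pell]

type clash

At [dax spad]: neither s nor <<t,e>,<<t,e>,<t,t>>> can take the other as argument; the node is ill-typed.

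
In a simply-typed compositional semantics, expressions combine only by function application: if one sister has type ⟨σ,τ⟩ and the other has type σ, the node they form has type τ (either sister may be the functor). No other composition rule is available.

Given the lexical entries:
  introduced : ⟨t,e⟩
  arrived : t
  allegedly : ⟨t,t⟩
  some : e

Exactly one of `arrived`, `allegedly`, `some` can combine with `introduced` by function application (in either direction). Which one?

arrived — combines: introduced : ⟨t,e⟩ takes arrived : t as argument, giving e.
allegedly : ⟨t,t⟩ — neither side's domain matches the other.
some : e — neither side's domain matches the other.

arrived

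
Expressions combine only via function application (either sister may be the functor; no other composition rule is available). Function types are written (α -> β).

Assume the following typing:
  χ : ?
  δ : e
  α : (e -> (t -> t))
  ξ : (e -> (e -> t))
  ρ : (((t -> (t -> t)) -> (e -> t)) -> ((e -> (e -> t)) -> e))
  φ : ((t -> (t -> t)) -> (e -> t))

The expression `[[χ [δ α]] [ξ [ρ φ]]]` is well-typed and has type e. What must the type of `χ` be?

At [[χ [δ α]] [ξ [ρ φ]]] (required: e): [ξ [ρ φ]] is e, which is not a function with range e; hence [χ [δ α]] is the functor — type (e -> e).
At [χ [δ α]] (required: (e -> e)): [δ α] is (t -> t), which is not a function with range (e -> e); hence χ is the functor — type ((t -> t) -> (e -> e)).

((t -> t) -> (e -> e))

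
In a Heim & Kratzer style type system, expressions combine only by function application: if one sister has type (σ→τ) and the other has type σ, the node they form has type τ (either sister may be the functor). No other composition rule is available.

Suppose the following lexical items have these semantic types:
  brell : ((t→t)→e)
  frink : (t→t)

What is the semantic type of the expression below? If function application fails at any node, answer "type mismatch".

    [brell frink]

[brell frink]: functor brell : ((t→t)→e), argument frink : (t→t); result e.

e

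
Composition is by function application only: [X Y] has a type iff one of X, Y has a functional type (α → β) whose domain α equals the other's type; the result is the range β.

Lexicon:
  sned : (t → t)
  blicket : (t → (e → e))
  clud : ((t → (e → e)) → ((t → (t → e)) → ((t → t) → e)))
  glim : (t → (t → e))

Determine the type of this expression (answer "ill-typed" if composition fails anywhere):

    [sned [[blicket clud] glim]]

[blicket clud]: clud is ((t → (e → e)) → ((t → (t → e)) → ((t → t) → e))), blicket is (t → (e → e)); result ((t → (t → e)) → ((t → t) → e)).
[[blicket clud] glim]: [blicket clud] is ((t → (t → e)) → ((t → t) → e)), glim is (t → (t → e)); result ((t → t) → e).
[sned [[blicket clud] glim]]: [[blicket clud] glim] is ((t → t) → e), sned is (t → t); result e.

e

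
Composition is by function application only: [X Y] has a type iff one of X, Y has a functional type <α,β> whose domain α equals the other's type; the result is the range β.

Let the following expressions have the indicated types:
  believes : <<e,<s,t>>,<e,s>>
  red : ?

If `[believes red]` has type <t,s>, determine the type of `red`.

[believes red] is required to be <t,s>. believes : <<e,<s,t>>,<e,s>> cannot yield <t,s> as functor, so red : <<<e,<s,t>>,<e,s>>,<t,s>>.

<<<e,<s,t>>,<e,s>>,<t,s>>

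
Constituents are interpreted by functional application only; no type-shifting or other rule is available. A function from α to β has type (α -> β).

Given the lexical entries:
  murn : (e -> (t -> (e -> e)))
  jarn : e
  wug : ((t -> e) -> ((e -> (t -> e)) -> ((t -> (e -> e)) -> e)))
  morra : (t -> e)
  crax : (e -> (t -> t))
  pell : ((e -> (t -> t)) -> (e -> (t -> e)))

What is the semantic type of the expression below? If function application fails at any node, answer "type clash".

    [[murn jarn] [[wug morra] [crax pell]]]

e

[murn jarn]: murn is (e -> (t -> (e -> e))), jarn is e; result (t -> (e -> e)).
[wug morra]: wug is ((t -> e) -> ((e -> (t -> e)) -> ((t -> (e -> e)) -> e))), morra is (t -> e); result ((e -> (t -> e)) -> ((t -> (e -> e)) -> e)).
[crax pell]: pell is ((e -> (t -> t)) -> (e -> (t -> e))), crax is (e -> (t -> t)); result (e -> (t -> e)).
[[wug morra] [crax pell]]: [wug morra] is ((e -> (t -> e)) -> ((t -> (e -> e)) -> e)), [crax pell] is (e -> (t -> e)); result ((t -> (e -> e)) -> e).
[[murn jarn] [[wug morra] [crax pell]]]: [[wug morra] [crax pell]] is ((t -> (e -> e)) -> e), [murn jarn] is (t -> (e -> e)); result e.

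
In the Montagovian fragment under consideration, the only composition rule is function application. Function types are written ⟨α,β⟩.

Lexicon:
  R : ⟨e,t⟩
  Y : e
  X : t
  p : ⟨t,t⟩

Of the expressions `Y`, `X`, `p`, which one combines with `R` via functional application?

Y — combines: R : ⟨e,t⟩ takes Y : e as argument, giving t.
X : t — does not combine with R.
p : ⟨t,t⟩ — does not combine with R.

Y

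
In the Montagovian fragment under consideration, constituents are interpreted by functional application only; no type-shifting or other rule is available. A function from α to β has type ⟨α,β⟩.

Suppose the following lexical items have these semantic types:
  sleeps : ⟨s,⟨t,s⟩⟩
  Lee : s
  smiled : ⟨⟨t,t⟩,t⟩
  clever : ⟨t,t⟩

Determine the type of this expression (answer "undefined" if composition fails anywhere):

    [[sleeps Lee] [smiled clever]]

[sleeps Lee] — sleeps of type ⟨s,⟨t,s⟩⟩ combines with Lee of type s: type ⟨t,s⟩.
[smiled clever] — smiled of type ⟨⟨t,t⟩,t⟩ combines with clever of type ⟨t,t⟩: type t.
[[sleeps Lee] [smiled clever]] — [sleeps Lee] of type ⟨t,s⟩ combines with [smiled clever] of type t: type s.

s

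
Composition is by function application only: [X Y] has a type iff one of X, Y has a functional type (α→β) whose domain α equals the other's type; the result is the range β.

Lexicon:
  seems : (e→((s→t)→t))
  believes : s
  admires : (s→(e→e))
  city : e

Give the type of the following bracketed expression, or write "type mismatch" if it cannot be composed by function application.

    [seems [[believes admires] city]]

At [believes admires], admires : (s→(e→e)) takes believes : s, giving (e→e).
At [[believes admires] city], [believes admires] : (e→e) takes city : e, giving e.
At [seems [[believes admires] city]], seems : (e→((s→t)→t)) takes [[believes admires] city] : e, giving ((s→t)→t).

((s→t)→t)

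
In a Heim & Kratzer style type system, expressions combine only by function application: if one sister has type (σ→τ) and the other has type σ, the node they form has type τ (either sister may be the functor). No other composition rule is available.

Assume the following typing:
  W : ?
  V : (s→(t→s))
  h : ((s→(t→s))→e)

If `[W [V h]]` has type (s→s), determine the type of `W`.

(e→(s→s))

At [W [V h]] (required: (s→s)): [V h] is e, which is not a function with range (s→s); hence W is the functor — type (e→(s→s)).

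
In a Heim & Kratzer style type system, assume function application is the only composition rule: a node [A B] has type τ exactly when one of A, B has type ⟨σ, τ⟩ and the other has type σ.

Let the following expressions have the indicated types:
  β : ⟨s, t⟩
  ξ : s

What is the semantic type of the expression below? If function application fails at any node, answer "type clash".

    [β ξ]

[β ξ]: ⟨s, t⟩ applied to s yields t.

t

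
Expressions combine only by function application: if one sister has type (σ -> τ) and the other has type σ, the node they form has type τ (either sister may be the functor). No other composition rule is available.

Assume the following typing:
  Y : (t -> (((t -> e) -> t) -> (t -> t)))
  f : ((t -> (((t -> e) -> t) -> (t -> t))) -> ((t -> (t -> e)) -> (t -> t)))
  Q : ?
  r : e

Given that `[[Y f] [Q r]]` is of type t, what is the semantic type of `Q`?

[[Y f] [Q r]] must have type t. The sister [Y f] has type ((t -> (t -> e)) -> (t -> t)); that is not a function onto t, so [Q r] must be the functor, of type (((t -> (t -> e)) -> (t -> t)) -> t).
[Q r] must have type (((t -> (t -> e)) -> (t -> t)) -> t). The sister r has type e; that is not a function onto (((t -> (t -> e)) -> (t -> t)) -> t), so Q must be the functor, of type (e -> (((t -> (t -> e)) -> (t -> t)) -> t)).

(e -> (((t -> (t -> e)) -> (t -> t)) -> t))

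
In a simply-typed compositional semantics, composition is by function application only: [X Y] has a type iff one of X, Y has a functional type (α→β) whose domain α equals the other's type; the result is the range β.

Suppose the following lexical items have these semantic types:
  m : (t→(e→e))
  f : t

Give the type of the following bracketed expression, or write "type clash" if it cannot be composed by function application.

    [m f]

(e→e)

[m f] — m of type (t→(e→e)) combines with f of type t: type (e→e).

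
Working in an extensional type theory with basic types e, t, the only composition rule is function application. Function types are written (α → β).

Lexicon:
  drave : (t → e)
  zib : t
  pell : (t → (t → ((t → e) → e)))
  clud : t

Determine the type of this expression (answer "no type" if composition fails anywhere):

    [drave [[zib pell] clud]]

e

[zib pell]: (t → (t → ((t → e) → e))) applied to t yields (t → ((t → e) → e)).
[[zib pell] clud]: (t → ((t → e) → e)) applied to t yields ((t → e) → e).
[drave [[zib pell] clud]]: ((t → e) → e) applied to (t → e) yields e.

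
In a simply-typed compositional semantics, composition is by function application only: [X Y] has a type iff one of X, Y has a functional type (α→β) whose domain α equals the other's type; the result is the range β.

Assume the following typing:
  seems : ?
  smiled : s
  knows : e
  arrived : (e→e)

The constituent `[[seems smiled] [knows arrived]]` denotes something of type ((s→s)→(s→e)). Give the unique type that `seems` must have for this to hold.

(s→(e→((s→s)→(s→e))))

[[seems smiled] [knows arrived]] is required to be ((s→s)→(s→e)). [knows arrived] : e cannot yield ((s→s)→(s→e)) as functor, so [seems smiled] : (e→((s→s)→(s→e))).
[seems smiled] is required to be (e→((s→s)→(s→e))). smiled : s cannot yield (e→((s→s)→(s→e))) as functor, so seems : (s→(e→((s→s)→(s→e)))).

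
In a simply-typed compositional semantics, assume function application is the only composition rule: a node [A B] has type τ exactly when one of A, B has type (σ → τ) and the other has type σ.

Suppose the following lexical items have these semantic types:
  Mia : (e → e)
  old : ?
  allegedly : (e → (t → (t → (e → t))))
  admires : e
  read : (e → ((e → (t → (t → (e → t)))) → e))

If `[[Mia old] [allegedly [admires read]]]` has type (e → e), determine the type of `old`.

((e → e) → (e → (e → e)))

[[Mia old] [allegedly [admires read]]] must have type (e → e). The sister [allegedly [admires read]] has type e; that is not a function onto (e → e), so [Mia old] must be the functor, of type (e → (e → e)).
[Mia old] must have type (e → (e → e)). The sister Mia has type (e → e); that is not a function onto (e → (e → e)), so old must be the functor, of type ((e → e) → (e → (e → e))).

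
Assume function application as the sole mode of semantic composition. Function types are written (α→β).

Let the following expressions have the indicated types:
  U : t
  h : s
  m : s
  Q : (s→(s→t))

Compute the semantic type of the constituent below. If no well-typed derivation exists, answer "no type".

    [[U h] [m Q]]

no type

At [U h]: neither t nor s can take the other as argument; the node is ill-typed.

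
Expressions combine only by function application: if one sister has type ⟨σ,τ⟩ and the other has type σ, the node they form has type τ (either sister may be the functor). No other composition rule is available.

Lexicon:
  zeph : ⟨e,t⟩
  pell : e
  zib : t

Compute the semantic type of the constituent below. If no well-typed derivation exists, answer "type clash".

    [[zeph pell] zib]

type clash

[zeph pell] — zeph of type ⟨e,t⟩ combines with pell of type e: type t.
[[zeph pell] zib]: t and t cannot combine by function application — type clash.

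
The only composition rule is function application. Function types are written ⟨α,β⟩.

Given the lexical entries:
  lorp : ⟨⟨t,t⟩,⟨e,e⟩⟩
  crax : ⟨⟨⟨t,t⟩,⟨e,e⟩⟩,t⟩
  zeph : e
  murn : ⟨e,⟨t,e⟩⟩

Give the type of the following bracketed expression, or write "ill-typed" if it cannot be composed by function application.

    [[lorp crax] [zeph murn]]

e

[lorp crax]: ⟨⟨⟨t,t⟩,⟨e,e⟩⟩,t⟩ applied to ⟨⟨t,t⟩,⟨e,e⟩⟩ yields t.
[zeph murn]: ⟨e,⟨t,e⟩⟩ applied to e yields ⟨t,e⟩.
[[lorp crax] [zeph murn]]: ⟨t,e⟩ applied to t yields e.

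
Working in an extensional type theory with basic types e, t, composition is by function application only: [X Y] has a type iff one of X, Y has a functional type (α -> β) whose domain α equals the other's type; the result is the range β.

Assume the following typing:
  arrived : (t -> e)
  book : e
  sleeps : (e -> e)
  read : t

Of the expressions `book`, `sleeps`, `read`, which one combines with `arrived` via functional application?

book : e — does not combine with arrived.
sleeps : (e -> e) — does not combine with arrived.
read — combines: arrived : (t -> e) takes read : t as argument, giving e.

read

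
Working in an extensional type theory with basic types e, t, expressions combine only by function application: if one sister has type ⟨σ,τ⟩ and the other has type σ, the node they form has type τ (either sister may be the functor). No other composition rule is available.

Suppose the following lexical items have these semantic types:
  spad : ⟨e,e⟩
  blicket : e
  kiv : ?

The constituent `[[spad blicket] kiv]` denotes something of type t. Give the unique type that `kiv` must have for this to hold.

⟨e,t⟩

At [[spad blicket] kiv] (required: t): [spad blicket] is e, which is not a function with range t; hence kiv is the functor — type ⟨e,t⟩.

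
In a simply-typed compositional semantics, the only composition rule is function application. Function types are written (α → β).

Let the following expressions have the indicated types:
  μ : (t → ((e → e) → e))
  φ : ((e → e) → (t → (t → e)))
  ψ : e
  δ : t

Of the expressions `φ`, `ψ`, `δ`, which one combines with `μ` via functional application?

φ : ((e → e) → (t → (t → e))) — does not combine with μ.
ψ : e — does not combine with μ.
δ — combines: μ : (t → ((e → e) → e)) takes δ : t as argument, giving ((e → e) → e).

δ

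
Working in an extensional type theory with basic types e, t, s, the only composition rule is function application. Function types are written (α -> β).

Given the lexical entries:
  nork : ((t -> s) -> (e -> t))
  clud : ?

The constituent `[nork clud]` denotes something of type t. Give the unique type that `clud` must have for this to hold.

[nork clud] is required to be t. nork : ((t -> s) -> (e -> t)) cannot yield t as functor, so clud : (((t -> s) -> (e -> t)) -> t).

(((t -> s) -> (e -> t)) -> t)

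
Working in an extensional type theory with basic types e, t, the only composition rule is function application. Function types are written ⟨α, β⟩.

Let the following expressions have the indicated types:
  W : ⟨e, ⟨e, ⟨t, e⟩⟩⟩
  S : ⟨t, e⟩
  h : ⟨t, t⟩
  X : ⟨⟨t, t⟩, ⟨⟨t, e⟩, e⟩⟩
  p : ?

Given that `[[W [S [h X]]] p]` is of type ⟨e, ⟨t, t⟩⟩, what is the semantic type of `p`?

At [[W [S [h X]]] p] (required: ⟨e, ⟨t, t⟩⟩): [W [S [h X]]] is ⟨e, ⟨t, e⟩⟩, which is not a function with range ⟨e, ⟨t, t⟩⟩; hence p is the functor — type ⟨⟨e, ⟨t, e⟩⟩, ⟨e, ⟨t, t⟩⟩⟩.

⟨⟨e, ⟨t, e⟩⟩, ⟨e, ⟨t, t⟩⟩⟩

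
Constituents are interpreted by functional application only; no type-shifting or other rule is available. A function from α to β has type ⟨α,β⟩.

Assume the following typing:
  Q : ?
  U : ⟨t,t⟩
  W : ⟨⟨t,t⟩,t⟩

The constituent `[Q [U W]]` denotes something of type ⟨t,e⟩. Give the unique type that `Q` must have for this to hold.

At [Q [U W]] (required: ⟨t,e⟩): [U W] is t, which is not a function with range ⟨t,e⟩; hence Q is the functor — type ⟨t,⟨t,e⟩⟩.

⟨t,⟨t,e⟩⟩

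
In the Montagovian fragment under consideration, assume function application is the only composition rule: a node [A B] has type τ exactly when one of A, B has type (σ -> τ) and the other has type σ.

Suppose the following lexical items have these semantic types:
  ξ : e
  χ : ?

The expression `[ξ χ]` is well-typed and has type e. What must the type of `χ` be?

At [ξ χ] (required: e): ξ is e, which is not a function with range e; hence χ is the functor — type (e -> e).

(e -> e)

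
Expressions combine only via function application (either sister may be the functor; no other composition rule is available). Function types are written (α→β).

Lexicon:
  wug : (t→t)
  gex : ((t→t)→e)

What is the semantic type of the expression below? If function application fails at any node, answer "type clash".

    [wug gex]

At [wug gex], gex : ((t→t)→e) takes wug : (t→t), giving e.

e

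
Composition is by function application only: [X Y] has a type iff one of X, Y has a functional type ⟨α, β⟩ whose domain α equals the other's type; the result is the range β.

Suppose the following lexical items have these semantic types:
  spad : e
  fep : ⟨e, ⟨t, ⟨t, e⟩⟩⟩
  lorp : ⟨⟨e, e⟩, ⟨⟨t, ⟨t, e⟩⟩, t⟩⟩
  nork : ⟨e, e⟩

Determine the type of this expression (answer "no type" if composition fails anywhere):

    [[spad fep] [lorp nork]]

t

[spad fep] — fep of type ⟨e, ⟨t, ⟨t, e⟩⟩⟩ combines with spad of type e: type ⟨t, ⟨t, e⟩⟩.
[lorp nork] — lorp of type ⟨⟨e, e⟩, ⟨⟨t, ⟨t, e⟩⟩, t⟩⟩ combines with nork of type ⟨e, e⟩: type ⟨⟨t, ⟨t, e⟩⟩, t⟩.
[[spad fep] [lorp nork]] — [lorp nork] of type ⟨⟨t, ⟨t, e⟩⟩, t⟩ combines with [spad fep] of type ⟨t, ⟨t, e⟩⟩: type t.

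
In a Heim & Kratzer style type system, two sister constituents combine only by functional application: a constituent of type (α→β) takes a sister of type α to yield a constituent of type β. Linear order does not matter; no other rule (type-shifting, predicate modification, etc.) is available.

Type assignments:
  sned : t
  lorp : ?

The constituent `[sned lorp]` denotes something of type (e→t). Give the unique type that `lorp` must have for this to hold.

(t→(e→t))

At [sned lorp] (required: (e→t)): sned is t, which is not a function with range (e→t); hence lorp is the functor — type (t→(e→t)).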